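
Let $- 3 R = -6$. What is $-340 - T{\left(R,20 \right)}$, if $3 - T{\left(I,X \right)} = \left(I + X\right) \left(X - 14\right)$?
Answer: $-211$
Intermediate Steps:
$R = 2$ ($R = \left(- \frac{1}{3}\right) \left(-6\right) = 2$)
$T{\left(I,X \right)} = 3 - \left(-14 + X\right) \left(I + X\right)$ ($T{\left(I,X \right)} = 3 - \left(I + X\right) \left(X - 14\right) = 3 - \left(I + X\right) \left(-14 + X\right) = 3 - \left(-14 + X\right) \left(I + X\right)$)
$-340 - T{\left(R,20 \right)} = -340 - \left(3 - 20^{2} + 14 \cdot 2 + 14 \cdot 20 - 2 \cdot 20\right) = -340 - \left(3 - 400 + 28 + 280 - 40\right) = -340 - -129 = -340 + 129 = -211$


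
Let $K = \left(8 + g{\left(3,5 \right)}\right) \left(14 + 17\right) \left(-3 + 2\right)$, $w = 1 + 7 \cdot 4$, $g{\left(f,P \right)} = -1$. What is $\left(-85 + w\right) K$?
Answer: $12152$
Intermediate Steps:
$w = 29$ ($w = 1 + 28 = 29$)
$K = -217$ ($K = \left(8 - 1\right) \left(14 + 17\right) \left(-3 + 2\right) = 7 \cdot 31 \left(-1\right) = 217 \left(-1\right) = -217$)
$\left(-85 + w\right) K = \left(-85 + 29\right) \left(-217\right) = \left(-56\right) \left(-217\right) = 12152$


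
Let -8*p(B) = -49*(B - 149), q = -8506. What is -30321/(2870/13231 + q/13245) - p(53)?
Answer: 5357414849763/74529736 ≈ 71883.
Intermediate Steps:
p(B) = -7301/8 + 49*B/8 (p(B) = -(-49)*(B - 149)/8 = -(-49)*(-149 + B)/8 = -(7301 - 49*B)/8 = -7301/8 + 49*B/8)
-30321/(2870/13231 + q/13245) - p(53) = -30321/(2870/13231 - 8506/13245) - (-7301/8 + (49/8)*53) = -30321/(2870*(1/13231) - 8506*1/13245) - (-7301/8 + 2597/8) = -30321/(2870/13231 - 8506/13245) - 1*(-588) = -30321/(-74529736/175244595) + 588 = -30321*(-175244595/74529736) + 588 = 5313591364995/74529736 + 588 = 5357414849763/74529736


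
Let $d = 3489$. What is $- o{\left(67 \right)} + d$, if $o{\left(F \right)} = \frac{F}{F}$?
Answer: $3488$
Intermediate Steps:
$o{\left(F \right)} = 1$
$- o{\left(67 \right)} + d = \left(-1\right) 1 + 3489 = -1 + 3489 = 3488$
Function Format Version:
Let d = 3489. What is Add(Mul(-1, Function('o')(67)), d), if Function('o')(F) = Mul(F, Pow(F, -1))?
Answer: 3488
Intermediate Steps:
Function('o')(F) = 1
Add(Mul(-1, Function('o')(67)), d) = Add(Mul(-1, 1), 3489) = Add(-1, 3489) = 3488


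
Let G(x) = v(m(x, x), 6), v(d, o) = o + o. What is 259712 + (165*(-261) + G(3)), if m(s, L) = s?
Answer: 216659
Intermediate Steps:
v(d, o) = 2*o
G(x) = 12 (G(x) = 2*6 = 12)
259712 + (165*(-261) + G(3)) = 259712 + (165*(-261) + 12) = 259712 + (-43065 + 12) = 259712 - 43053 = 216659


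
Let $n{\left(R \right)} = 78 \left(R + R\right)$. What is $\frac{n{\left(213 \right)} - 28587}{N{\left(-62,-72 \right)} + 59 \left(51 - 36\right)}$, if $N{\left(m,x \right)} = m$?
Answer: $\frac{4641}{823} \approx 5.6391$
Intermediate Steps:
$n{\left(R \right)} = 156 R$ ($n{\left(R \right)} = 78 \cdot 2 R = 156 R$)
$\frac{n{\left(213 \right)} - 28587}{N{\left(-62,-72 \right)} + 59 \left(51 - 36\right)} = \frac{156 \cdot 213 - 28587}{-62 + 59 \left(51 - 36\right)} = \frac{33228 - 28587}{-62 + 59 \cdot 15} = \frac{4641}{-62 + 885} = \frac{4641}{823}$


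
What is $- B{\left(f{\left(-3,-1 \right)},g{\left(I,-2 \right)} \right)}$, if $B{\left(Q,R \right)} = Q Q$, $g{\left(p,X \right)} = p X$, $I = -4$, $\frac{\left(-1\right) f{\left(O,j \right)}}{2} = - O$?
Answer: $-36$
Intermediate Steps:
$f{\left(O,j \right)} = 2 O$ ($f{\left(O,j \right)} = - 2 \left(- O\right) = 2 O$)
$g{\left(p,X \right)} = X p$
$B{\left(Q,R \right)} = Q^{2}$
$- B{\left(f{\left(-3,-1 \right)},g{\left(I,-2 \right)} \right)} = - \left(2 \left(-3\right)\right)^{2} = - \left(-6\right)^{2} = \left(-1\right) 36 = -36$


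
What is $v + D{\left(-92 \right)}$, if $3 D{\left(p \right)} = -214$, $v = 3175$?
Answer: $\frac{9311}{3} \approx 3103.7$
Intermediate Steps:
$D{\left(p \right)} = - \frac{214}{3}$ ($D{\left(p \right)} = \frac{1}{3} \left(-214\right) = - \frac{214}{3}$)
$v + D{\left(-92 \right)} = 3175 - \frac{214}{3} = \frac{9311}{3}$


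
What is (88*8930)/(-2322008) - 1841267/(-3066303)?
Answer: 233226644327/889997512053 ≈ 0.26205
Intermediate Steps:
(88*8930)/(-2322008) - 1841267/(-3066303) = 785840*(-1/2322008) - 1841267*(-1/3066303) = -98230/290251 + 1841267/3066303 = 233226644327/889997512053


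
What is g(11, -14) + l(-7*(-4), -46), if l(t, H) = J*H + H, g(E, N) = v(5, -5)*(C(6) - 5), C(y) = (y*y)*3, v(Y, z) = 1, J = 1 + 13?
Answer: -587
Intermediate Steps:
J = 14
C(y) = 3*y² (C(y) = y²*3 = 3*y²)
g(E, N) = 103 (g(E, N) = 1*(3*6² - 5) = 1*(3*36 - 5) = 1*(108 - 5) = 1*103 = 103)
l(t, H) = 15*H (l(t, H) = 14*H + H = 15*H)
g(11, -14) + l(-7*(-4), -46) = 103 + 15*(-46) = 103 - 690 = -587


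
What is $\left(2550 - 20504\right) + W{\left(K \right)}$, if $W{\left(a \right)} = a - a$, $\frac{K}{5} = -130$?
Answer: $-17954$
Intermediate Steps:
$K = -650$ ($K = 5 \left(-130\right) = -650$)
$W{\left(a \right)} = 0$
$\left(2550 - 20504\right) + W{\left(K \right)} = \left(2550 - 20504\right) + 0 = -17954 + 0 = -17954$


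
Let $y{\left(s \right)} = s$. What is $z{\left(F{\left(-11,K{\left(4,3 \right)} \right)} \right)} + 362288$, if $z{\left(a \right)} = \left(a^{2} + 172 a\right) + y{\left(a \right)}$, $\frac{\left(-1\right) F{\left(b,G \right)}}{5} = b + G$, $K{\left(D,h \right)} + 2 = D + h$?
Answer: $368378$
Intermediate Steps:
$K{\left(D,h \right)} = -2 + D + h$ ($K{\left(D,h \right)} = -2 + \left(D + h\right) = -2 + D + h$)
$F{\left(b,G \right)} = - 5 G - 5 b$ ($F{\left(b,G \right)} = - 5 \left(b + G\right) = - 5 \left(G + b\right) = - 5 G - 5 b$)
$z{\left(a \right)} = a^{2} + 173 a$ ($z{\left(a \right)} = \left(a^{2} + 172 a\right) + a = a^{2} + 173 a$)
$z{\left(F{\left(-11,K{\left(4,3 \right)} \right)} \right)} + 362288 = \left(- 5 \left(-2 + 4 + 3\right) - -55\right) \left(173 - \left(-55 + 5 \left(-2 + 4 + 3\right)\right)\right) + 362288 = \left(\left(-5\right) 5 + 55\right) \left(173 + \left(\left(-5\right) 5 + 55\right)\right) + 362288 = \left(-25 + 55\right) \left(173 + \left(-25 + 55\right)\right) + 362288 = 30 \left(173 + 30\right) + 362288 = 30 \cdot 203 + 362288 = 6090 + 362288 = 368378$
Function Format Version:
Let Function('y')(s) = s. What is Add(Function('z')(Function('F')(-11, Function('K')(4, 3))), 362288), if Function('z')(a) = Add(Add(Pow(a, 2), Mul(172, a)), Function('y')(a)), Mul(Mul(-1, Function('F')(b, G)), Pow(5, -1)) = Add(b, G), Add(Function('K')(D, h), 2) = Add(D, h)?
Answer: 368378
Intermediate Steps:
Function('K')(D, h) = Add(-2, D, h) (Function('K')(D, h) = Add(-2, Add(D, h)) = Add(-2, D, h))
Function('F')(b, G) = Add(Mul(-5, G), Mul(-5, b)) (Function('F')(b, G) = Mul(-5, Add(b, G)) = Mul(-5, Add(G, b)) = Add(Mul(-5, G), Mul(-5, b)))
Function('z')(a) = Add(Pow(a, 2), Mul(173, a)) (Function('z')(a) = Add(Add(Pow(a, 2), Mul(172, a)), a) = Add(Pow(a, 2), Mul(173, a)))
Add(Function('z')(Function('F')(-11, Function('K')(4, 3))), 362288) = Add(Mul(Add(Mul(-5, Add(-2, 4, 3)), Mul(-5, -11)), Add(173, Add(Mul(-5, Add(-2, 4, 3)), Mul(-5, -11)))), 362288) = Add(Mul(Add(Mul(-5, 5), 55), Add(173, Add(Mul(-5, 5), 55))), 362288) = Add(Mul(Add(-25, 55), Add(173, Add(-25, 55))), 362288) = Add(Mul(30, Add(173, 30)), 362288) = Add(Mul(30, 203), 362288) = Add(6090, 362288) = 368378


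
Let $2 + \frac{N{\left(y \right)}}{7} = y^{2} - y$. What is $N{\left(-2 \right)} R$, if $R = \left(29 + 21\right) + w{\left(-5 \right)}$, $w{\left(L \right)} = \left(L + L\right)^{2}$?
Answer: $4200$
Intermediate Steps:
$N{\left(y \right)} = -14 - 7 y + 7 y^{2}$ ($N{\left(y \right)} = -14 + 7 \left(y^{2} - y\right) = -14 + \left(- 7 y + 7 y^{2}\right) = -14 - 7 y + 7 y^{2}$)
$w{\left(L \right)} = 4 L^{2}$ ($w{\left(L \right)} = \left(2 L\right)^{2} = 4 L^{2}$)
$R = 150$ ($R = \left(29 + 21\right) + 4 \left(-5\right)^{2} = 50 + 4 \cdot 25 = 50 + 100 = 150$)
$N{\left(-2 \right)} R = \left(-14 - -14 + 7 \left(-2\right)^{2}\right) 150 = \left(-14 + 14 + 7 \cdot 4\right) 150 = \left(-14 + 14 + 28\right) 150 = 28 \cdot 150 = 4200$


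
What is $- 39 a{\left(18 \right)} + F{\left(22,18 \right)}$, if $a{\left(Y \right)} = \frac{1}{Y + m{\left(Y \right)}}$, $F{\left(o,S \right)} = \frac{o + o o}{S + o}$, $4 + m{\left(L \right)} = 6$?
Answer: $\frac{107}{10} \approx 10.7$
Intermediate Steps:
$m{\left(L \right)} = 2$ ($m{\left(L \right)} = -4 + 6 = 2$)
$F{\left(o,S \right)} = \frac{o + o^{2}}{S + o}$
$a{\left(Y \right)} = \frac{1}{2 + Y}$ ($a{\left(Y \right)} = \frac{1}{Y + 2} = \frac{1}{2 + Y}$)
$- 39 a{\left(18 \right)} + F{\left(22,18 \right)} = - \frac{39}{2 + 18} + \frac{22 \left(1 + 22\right)}{18 + 22} = - \frac{39}{20} + 22 \cdot \frac{1}{40} \cdot 23 = \left(-39\right) \frac{1}{20} + 22 \cdot \frac{1}{40} \cdot 23 = - \frac{39}{20} + \frac{253}{20} = \frac{107}{10}$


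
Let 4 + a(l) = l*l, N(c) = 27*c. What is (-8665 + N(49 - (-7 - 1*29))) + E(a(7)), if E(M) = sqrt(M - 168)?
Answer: -6370 + I*sqrt(123) ≈ -6370.0 + 11.091*I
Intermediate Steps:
a(l) = -4 + l**2 (a(l) = -4 + l*l = -4 + l**2)
E(M) = sqrt(-168 + M)
(-8665 + N(49 - (-7 - 1*29))) + E(a(7)) = (-8665 + 27*(49 - (-7 - 1*29))) + sqrt(-168 + (-4 + 7**2)) = (-8665 + 27*(49 - (-7 - 29))) + sqrt(-168 + (-4 + 49)) = (-8665 + 27*(49 - 1*(-36))) + sqrt(-168 + 45) = (-8665 + 27*(49 + 36)) + sqrt(-123) = (-8665 + 27*85) + I*sqrt(123) = (-8665 + 2295) + I*sqrt(123) = -6370 + I*sqrt(123)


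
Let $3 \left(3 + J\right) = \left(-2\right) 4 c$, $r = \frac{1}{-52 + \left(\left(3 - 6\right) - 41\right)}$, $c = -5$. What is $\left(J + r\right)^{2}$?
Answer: $\frac{982081}{9216} \approx 106.56$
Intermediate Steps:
$r = - \frac{1}{96}$ ($r = \frac{1}{-52 - 44} = \frac{1}{-96} = - \frac{1}{96} \approx -0.010417$)
$J = \frac{31}{3}$ ($J = -3 + \frac{\left(-2\right) 4 \left(-5\right)}{3} = -3 + \frac{\left(-8\right) \left(-5\right)}{3} = -3 + \frac{1}{3} \cdot 40 = -3 + \frac{40}{3} = \frac{31}{3} \approx 10.333$)
$\left(J + r\right)^{2} = \left(\frac{31}{3} - \frac{1}{96}\right)^{2} = \left(\frac{991}{96}\right)^{2} = \frac{982081}{9216}$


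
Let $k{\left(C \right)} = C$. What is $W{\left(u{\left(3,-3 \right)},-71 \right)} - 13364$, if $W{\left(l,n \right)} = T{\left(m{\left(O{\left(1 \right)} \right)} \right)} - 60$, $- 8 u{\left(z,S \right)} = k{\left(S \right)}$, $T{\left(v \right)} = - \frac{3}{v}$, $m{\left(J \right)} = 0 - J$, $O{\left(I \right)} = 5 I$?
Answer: $- \frac{67117}{5} \approx -13423.0$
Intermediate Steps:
$m{\left(J \right)} = - J$
$u{\left(z,S \right)} = - \frac{S}{8}$
$W{\left(l,n \right)} = - \frac{297}{5}$ ($W{\left(l,n \right)} = - \frac{3}{\left(-1\right) 5 \cdot 1} - 60 = - \frac{3}{\left(-1\right) 5} - 60 = - \frac{3}{-5} - 60 = \left(-3\right) \left(- \frac{1}{5}\right) - 60 = \frac{3}{5} - 60 = - \frac{297}{5}$)
$W{\left(u{\left(3,-3 \right)},-71 \right)} - 13364 = - \frac{297}{5} - 13364 = - \frac{67117}{5}$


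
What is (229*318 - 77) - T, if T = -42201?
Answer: 114946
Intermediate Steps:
(229*318 - 77) - T = (229*318 - 77) - 1*(-42201) = (72822 - 77) + 42201 = 72745 + 42201 = 114946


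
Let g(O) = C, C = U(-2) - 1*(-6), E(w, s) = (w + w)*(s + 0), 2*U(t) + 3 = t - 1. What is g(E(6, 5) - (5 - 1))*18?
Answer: 54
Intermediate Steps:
U(t) = -2 + t/2 (U(t) = -3/2 + (t - 1)/2 = -3/2 + (-1 + t)/2 = -3/2 + (-1/2 + t/2) = -2 + t/2)
E(w, s) = 2*s*w (E(w, s) = (2*w)*s = 2*s*w)
C = 3 (C = (-2 + (1/2)*(-2)) - 1*(-6) = (-2 - 1) + 6 = -3 + 6 = 3)
g(O) = 3
g(E(6, 5) - (5 - 1))*18 = 3*18 = 54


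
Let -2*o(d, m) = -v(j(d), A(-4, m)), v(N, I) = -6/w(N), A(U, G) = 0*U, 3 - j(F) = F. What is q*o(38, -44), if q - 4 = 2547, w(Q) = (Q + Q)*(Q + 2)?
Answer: -2551/770 ≈ -3.3130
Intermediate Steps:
j(F) = 3 - F
A(U, G) = 0
w(Q) = 2*Q*(2 + Q) (w(Q) = (2*Q)*(2 + Q) = 2*Q*(2 + Q))
v(N, I) = -3/(N*(2 + N)) (v(N, I) = -6*1/(2*N*(2 + N)) = -3/(N*(2 + N)))
q = 2551 (q = 4 + 2547 = 2551)
o(d, m) = -3/(2*(3 - d)*(5 - d)) (o(d, m) = -(-1)*(-3/((3 - d)*(2 + (3 - d))))/2 = -(-1)*(-3/((3 - d)*(5 - d)))/2 = -3/(2*(3 - d)*(5 - d)))
q*o(38, -44) = 2551*(-3/(2*(-5 + 38)*(-3 + 38))) = 2551*(-3/2/(33*35)) = 2551*(-3/2*1/33*1/35) = 2551*(-1/770) = -2551/770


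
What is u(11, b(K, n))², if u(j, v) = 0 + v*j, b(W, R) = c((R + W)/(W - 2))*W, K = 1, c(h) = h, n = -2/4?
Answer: 121/4 ≈ 30.250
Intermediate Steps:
n = -½ (n = -2*¼ = -½ ≈ -0.50000)
b(W, R) = W*(R + W)/(-2 + W) (b(W, R) = ((R + W)/(W - 2))*W = ((R + W)/(-2 + W))*W = W*(R + W)/(-2 + W))
u(j, v) = j*v (u(j, v) = 0 + j*v = j*v)
u(11, b(K, n))² = (11*(1*(-½ + 1)/(-2 + 1)))² = (11*(1*(½)/(-1)))² = (11*(1*(-1)*(½)))² = (11*(-½))² = (-11/2)² = 121/4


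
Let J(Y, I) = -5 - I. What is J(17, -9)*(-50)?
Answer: -200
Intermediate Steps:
J(17, -9)*(-50) = (-5 - 1*(-9))*(-50) = (-5 + 9)*(-50) = 4*(-50) = -200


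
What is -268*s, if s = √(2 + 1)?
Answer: -268*√3 ≈ -464.19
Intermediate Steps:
s = √3 ≈ 1.7320
-268*s = -268*√3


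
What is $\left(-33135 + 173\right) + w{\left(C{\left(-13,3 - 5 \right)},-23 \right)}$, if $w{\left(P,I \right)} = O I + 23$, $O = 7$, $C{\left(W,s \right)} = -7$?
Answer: $-33100$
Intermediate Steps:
$w{\left(P,I \right)} = 23 + 7 I$ ($w{\left(P,I \right)} = 7 I + 23 = 23 + 7 I$)
$\left(-33135 + 173\right) + w{\left(C{\left(-13,3 - 5 \right)},-23 \right)} = \left(-33135 + 173\right) + \left(23 + 7 \left(-23\right)\right) = -32962 + \left(23 - 161\right) = -32962 - 138 = -33100$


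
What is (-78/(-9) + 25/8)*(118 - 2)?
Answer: 8207/6 ≈ 1367.8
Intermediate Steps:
(-78/(-9) + 25/8)*(118 - 2) = (-78*(-⅑) + 25*(⅛))*116 = (26/3 + 25/8)*116 = (283/24)*116 = 8207/6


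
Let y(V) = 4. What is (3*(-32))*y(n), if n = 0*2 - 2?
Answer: -384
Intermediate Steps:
n = -2 (n = 0 - 2 = -2)
(3*(-32))*y(n) = (3*(-32))*4 = -96*4 = -384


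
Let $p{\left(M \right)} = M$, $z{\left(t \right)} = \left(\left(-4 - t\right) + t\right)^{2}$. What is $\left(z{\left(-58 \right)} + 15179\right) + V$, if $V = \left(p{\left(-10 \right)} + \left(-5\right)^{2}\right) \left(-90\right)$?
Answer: $13845$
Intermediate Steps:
$z{\left(t \right)} = 16$ ($z{\left(t \right)} = \left(-4\right)^{2} = 16$)
$V = -1350$ ($V = \left(-10 + \left(-5\right)^{2}\right) \left(-90\right) = \left(-10 + 25\right) \left(-90\right) = 15 \left(-90\right) = -1350$)
$\left(z{\left(-58 \right)} + 15179\right) + V = \left(16 + 15179\right) - 1350 = 15195 - 1350 = 13845$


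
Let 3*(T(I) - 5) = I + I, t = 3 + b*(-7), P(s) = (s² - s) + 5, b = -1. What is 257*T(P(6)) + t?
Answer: 21875/3 ≈ 7291.7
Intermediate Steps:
P(s) = 5 + s² - s
t = 10 (t = 3 - 1*(-7) = 3 + 7 = 10)
T(I) = 5 + 2*I/3 (T(I) = 5 + (I + I)/3 = 5 + (2*I)/3 = 5 + 2*I/3)
257*T(P(6)) + t = 257*(5 + 2*(5 + 6² - 1*6)/3) + 10 = 257*(5 + 2*(5 + 36 - 6)/3) + 10 = 257*(5 + (⅔)*35) + 10 = 257*(5 + 70/3) + 10 = 257*(85/3) + 10 = 21845/3 + 10 = 21875/3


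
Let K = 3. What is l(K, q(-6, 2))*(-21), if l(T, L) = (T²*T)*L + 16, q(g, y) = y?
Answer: -1470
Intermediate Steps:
l(T, L) = 16 + L*T³ (l(T, L) = T³*L + 16 = L*T³ + 16 = 16 + L*T³)
l(K, q(-6, 2))*(-21) = (16 + 2*3³)*(-21) = (16 + 2*27)*(-21) = (16 + 54)*(-21) = 70*(-21) = -1470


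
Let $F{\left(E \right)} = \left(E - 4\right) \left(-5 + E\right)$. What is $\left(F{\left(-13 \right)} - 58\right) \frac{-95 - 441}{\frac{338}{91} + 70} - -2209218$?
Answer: $\frac{284756498}{129} \approx 2.2074 \cdot 10^{6}$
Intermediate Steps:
$F{\left(E \right)} = \left(-5 + E\right) \left(-4 + E\right)$ ($F{\left(E \right)} = \left(-4 + E\right) \left(-5 + E\right) = \left(-5 + E\right) \left(-4 + E\right)$)
$\left(F{\left(-13 \right)} - 58\right) \frac{-95 - 441}{\frac{338}{91} + 70} - -2209218 = \left(\left(20 + \left(-13\right)^{2} - -117\right) - 58\right) \frac{-95 - 441}{\frac{338}{91} + 70} - -2209218 = \left(\left(20 + 169 + 117\right) - 58\right) \left(- \frac{536}{338 \cdot \frac{1}{91} + 70}\right) + 2209218 = \left(306 - 58\right) \left(- \frac{536}{\frac{26}{7} + 70}\right) + 2209218 = 248 \left(- \frac{536}{\frac{516}{7}}\right) + 2209218 = 248 \left(\left(-536\right) \frac{7}{516}\right) + 2209218 = 248 \left(- \frac{938}{129}\right) + 2209218 = - \frac{232624}{129} + 2209218 = \frac{284756498}{129}$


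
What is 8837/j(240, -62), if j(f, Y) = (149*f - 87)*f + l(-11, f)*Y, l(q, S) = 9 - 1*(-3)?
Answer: 8837/8560776 ≈ 0.0010323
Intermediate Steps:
l(q, S) = 12 (l(q, S) = 9 + 3 = 12)
j(f, Y) = 12*Y + f*(-87 + 149*f) (j(f, Y) = (149*f - 87)*f + 12*Y = (-87 + 149*f)*f + 12*Y = f*(-87 + 149*f) + 12*Y = 12*Y + f*(-87 + 149*f))
8837/j(240, -62) = 8837/(-87*240 + 12*(-62) + 149*240**2) = 8837/(-20880 - 744 + 149*57600) = 8837/(-20880 - 744 + 8582400) = 8837/8560776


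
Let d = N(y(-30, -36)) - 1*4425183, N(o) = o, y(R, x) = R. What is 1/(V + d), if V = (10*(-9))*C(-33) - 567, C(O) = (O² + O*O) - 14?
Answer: -1/4620540 ≈ -2.1642e-7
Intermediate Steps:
d = -4425213 (d = -30 - 1*4425183 = -30 - 4425183 = -4425213)
C(O) = -14 + 2*O² (C(O) = (O² + O²) - 14 = 2*O² - 14 = -14 + 2*O²)
V = -195327 (V = (10*(-9))*(-14 + 2*(-33)²) - 567 = -90*(-14 + 2*1089) - 567 = -90*(-14 + 2178) - 567 = -90*2164 - 567 = -194760 - 567 = -195327)
1/(V + d) = 1/(-195327 - 4425213) = 1/(-4620540) = -1/4620540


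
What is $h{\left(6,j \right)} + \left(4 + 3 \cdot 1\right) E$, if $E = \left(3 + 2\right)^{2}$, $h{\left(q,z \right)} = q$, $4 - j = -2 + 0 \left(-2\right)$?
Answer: $181$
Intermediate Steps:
$j = 6$ ($j = 4 - \left(-2 + 0 \left(-2\right)\right) = 4 - \left(-2 + 0\right) = 4 - -2 = 4 + 2 = 6$)
$E = 25$ ($E = 5^{2} = 25$)
$h{\left(6,j \right)} + \left(4 + 3 \cdot 1\right) E = 6 + \left(4 + 3 \cdot 1\right) 25 = 6 + \left(4 + 3\right) 25 = 6 + 7 \cdot 25 = 6 + 175 = 181$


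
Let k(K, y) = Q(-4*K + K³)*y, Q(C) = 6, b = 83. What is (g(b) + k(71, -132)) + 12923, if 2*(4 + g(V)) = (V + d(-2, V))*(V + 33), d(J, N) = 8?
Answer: 17405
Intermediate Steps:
g(V) = -4 + (8 + V)*(33 + V)/2 (g(V) = -4 + ((V + 8)*(V + 33))/2 = -4 + ((8 + V)*(33 + V))/2 = -4 + (8 + V)*(33 + V)/2)
k(K, y) = 6*y
(g(b) + k(71, -132)) + 12923 = ((128 + (½)*83² + (41/2)*83) + 6*(-132)) + 12923 = ((128 + (½)*6889 + 3403/2) - 792) + 12923 = ((128 + 6889/2 + 3403/2) - 792) + 12923 = (5274 - 792) + 12923 = 4482 + 12923 = 17405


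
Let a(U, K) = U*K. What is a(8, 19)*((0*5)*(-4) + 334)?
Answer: 50768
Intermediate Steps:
a(U, K) = K*U
a(8, 19)*((0*5)*(-4) + 334) = (19*8)*((0*5)*(-4) + 334) = 152*(0*(-4) + 334) = 152*(0 + 334) = 152*334 = 50768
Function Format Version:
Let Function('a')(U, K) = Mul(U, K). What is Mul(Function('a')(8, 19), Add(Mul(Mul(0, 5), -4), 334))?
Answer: 50768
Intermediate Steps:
Function('a')(U, K) = Mul(K, U)
Mul(Function('a')(8, 19), Add(Mul(Mul(0, 5), -4), 334)) = Mul(Mul(19, 8), Add(Mul(Mul(0, 5), -4), 334)) = Mul(152, Add(Mul(0, -4), 334)) = Mul(152, Add(0, 334)) = Mul(152, 334) = 50768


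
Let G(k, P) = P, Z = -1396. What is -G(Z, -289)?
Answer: 289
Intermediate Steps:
-G(Z, -289) = -1*(-289) = 289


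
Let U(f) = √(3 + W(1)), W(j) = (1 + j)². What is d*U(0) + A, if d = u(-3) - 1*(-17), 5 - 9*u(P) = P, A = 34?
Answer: 34 + 161*√7/9 ≈ 81.330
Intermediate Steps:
u(P) = 5/9 - P/9
U(f) = √7 (U(f) = √(3 + (1 + 1)²) = √(3 + 2²) = √(3 + 4) = √7)
d = 161/9 (d = (5/9 - ⅑*(-3)) - 1*(-17) = (5/9 + ⅓) + 17 = 8/9 + 17 = 161/9 ≈ 17.889)
d*U(0) + A = 161*√7/9 + 34 = 34 + 161*√7/9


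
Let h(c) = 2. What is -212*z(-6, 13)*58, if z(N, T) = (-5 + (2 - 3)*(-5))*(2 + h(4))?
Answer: 0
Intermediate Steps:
z(N, T) = 0 (z(N, T) = (-5 + (2 - 3)*(-5))*(2 + 2) = (-5 - 1*(-5))*4 = (-5 + 5)*4 = 0*4 = 0)
-212*z(-6, 13)*58 = -212*0*58 = 0*58 = 0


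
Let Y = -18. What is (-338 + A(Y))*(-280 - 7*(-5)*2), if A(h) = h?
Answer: 74760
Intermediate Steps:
(-338 + A(Y))*(-280 - 7*(-5)*2) = (-338 - 18)*(-280 - 7*(-5)*2) = -356*(-280 + 35*2) = -356*(-280 + 70) = -356*(-210) = 74760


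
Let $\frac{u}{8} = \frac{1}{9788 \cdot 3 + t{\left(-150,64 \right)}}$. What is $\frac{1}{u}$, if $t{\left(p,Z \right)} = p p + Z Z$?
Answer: $6995$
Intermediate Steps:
$t{\left(p,Z \right)} = Z^{2} + p^{2}$ ($t{\left(p,Z \right)} = p^{2} + Z^{2} = Z^{2} + p^{2}$)
$u = \frac{1}{6995}$ ($u = \frac{8}{9788 \cdot 3 + \left(64^{2} + \left(-150\right)^{2}\right)} = \frac{8}{29364 + \left(4096 + 22500\right)} = \frac{8}{29364 + 26596} = \frac{8}{55960} = 8 \cdot \frac{1}{55960} = \frac{1}{6995} \approx 0.00014296$)
$\frac{1}{u} = \frac{1}{\frac{1}{6995}} = 6995$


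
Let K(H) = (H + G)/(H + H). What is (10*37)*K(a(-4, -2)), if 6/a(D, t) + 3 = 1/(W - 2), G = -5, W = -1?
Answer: 6290/9 ≈ 698.89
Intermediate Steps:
a(D, t) = -9/5 (a(D, t) = 6/(-3 + 1/(-1 - 2)) = 6/(-3 + 1/(-3)) = 6/(-3 - ⅓) = 6/(-10/3) = 6*(-3/10) = -9/5)
K(H) = (-5 + H)/(2*H) (K(H) = (H - 5)/(H + H) = (-5 + H)/((2*H)) = (-5 + H)*(1/(2*H)) = (-5 + H)/(2*H))
(10*37)*K(a(-4, -2)) = (10*37)*((-5 - 9/5)/(2*(-9/5))) = 370*((½)*(-5/9)*(-34/5)) = 370*(17/9) = 6290/9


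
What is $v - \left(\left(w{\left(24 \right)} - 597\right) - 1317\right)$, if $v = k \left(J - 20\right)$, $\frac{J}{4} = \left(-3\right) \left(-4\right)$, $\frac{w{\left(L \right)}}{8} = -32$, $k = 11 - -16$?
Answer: $2926$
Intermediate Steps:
$k = 27$ ($k = 11 + 16 = 27$)
$w{\left(L \right)} = -256$ ($w{\left(L \right)} = 8 \left(-32\right) = -256$)
$J = 48$ ($J = 4 \left(\left(-3\right) \left(-4\right)\right) = 4 \cdot 12 = 48$)
$v = 756$ ($v = 27 \left(48 - 20\right) = 27 \cdot 28 = 756$)
$v - \left(\left(w{\left(24 \right)} - 597\right) - 1317\right) = 756 - \left(\left(-256 - 597\right) - 1317\right) = 756 - \left(-853 - 1317\right) = 756 - -2170 = 756 + 2170 = 2926$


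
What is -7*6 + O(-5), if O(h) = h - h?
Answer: -42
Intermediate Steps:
O(h) = 0
-7*6 + O(-5) = -7*6 + 0 = -42 + 0 = -42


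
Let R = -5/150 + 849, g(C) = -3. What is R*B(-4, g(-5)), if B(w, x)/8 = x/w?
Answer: 25469/5 ≈ 5093.8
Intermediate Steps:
B(w, x) = 8*x/w (B(w, x) = 8*(x/w) = 8*x/w)
R = 25469/30 (R = (1/150)*(-5) + 849 = -1/30 + 849 = 25469/30 ≈ 848.97)
R*B(-4, g(-5)) = 25469*(8*(-3)/(-4))/30 = 25469*(8*(-3)*(-¼))/30 = (25469/30)*6 = 25469/5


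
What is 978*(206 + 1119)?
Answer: 1295850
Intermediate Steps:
978*(206 + 1119) = 978*1325 = 1295850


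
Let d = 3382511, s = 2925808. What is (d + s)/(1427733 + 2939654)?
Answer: 6308319/4367387 ≈ 1.4444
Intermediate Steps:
(d + s)/(1427733 + 2939654) = (3382511 + 2925808)/(1427733 + 2939654) = 6308319/4367387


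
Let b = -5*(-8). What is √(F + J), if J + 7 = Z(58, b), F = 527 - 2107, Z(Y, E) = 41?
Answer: I*√1546 ≈ 39.319*I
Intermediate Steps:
b = 40
F = -1580
J = 34 (J = -7 + 41 = 34)
√(F + J) = √(-1580 + 34) = √(-1546) = I*√1546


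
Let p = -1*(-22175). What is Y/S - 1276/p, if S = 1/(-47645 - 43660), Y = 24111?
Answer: -48817261410901/22175 ≈ -2.2015e+9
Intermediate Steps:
p = 22175
S = -1/91305 (S = 1/(-91305) = -1/91305 ≈ -1.0952e-5)
Y/S - 1276/p = 24111/(-1/91305) - 1276/22175 = 24111*(-91305) - 1276*1/22175 = -2201454855 - 1276/22175 = -48817261410901/22175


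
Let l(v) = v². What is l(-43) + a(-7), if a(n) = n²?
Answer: 1898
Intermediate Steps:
l(-43) + a(-7) = (-43)² + (-7)² = 1849 + 49 = 1898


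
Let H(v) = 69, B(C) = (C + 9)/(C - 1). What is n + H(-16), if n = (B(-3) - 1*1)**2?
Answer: 301/4 ≈ 75.250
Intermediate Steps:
B(C) = (9 + C)/(-1 + C)
n = 25/4 (n = ((9 - 3)/(-1 - 3) - 1*1)**2 = (6/(-4) - 1)**2 = (-1/4*6 - 1)**2 = (-3/2 - 1)**2 = (-5/2)**2 = 25/4 ≈ 6.2500)
n + H(-16) = 25/4 + 69 = 301/4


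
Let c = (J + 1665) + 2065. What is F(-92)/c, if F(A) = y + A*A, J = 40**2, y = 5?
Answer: 8469/5330 ≈ 1.5889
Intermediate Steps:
J = 1600
F(A) = 5 + A**2 (F(A) = 5 + A*A = 5 + A**2)
c = 5330 (c = (1600 + 1665) + 2065 = 3265 + 2065 = 5330)
F(-92)/c = (5 + (-92)**2)/5330 = (5 + 8464)*(1/5330) = 8469*(1/5330) = 8469/5330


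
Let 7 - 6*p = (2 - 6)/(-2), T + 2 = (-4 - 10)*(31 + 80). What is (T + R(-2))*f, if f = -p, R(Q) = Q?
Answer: 3895/3 ≈ 1298.3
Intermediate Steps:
T = -1556 (T = -2 + (-4 - 10)*(31 + 80) = -2 - 14*111 = -2 - 1554 = -1556)
p = ⅚ (p = 7/6 - (2 - 6)/(6*(-2)) = 7/6 - (-2)*(-1)/(3*2) = 7/6 - ⅙*2 = 7/6 - ⅓ = ⅚ ≈ 0.83333)
f = -⅚ (f = -1*⅚ = -⅚ ≈ -0.83333)
(T + R(-2))*f = (-1556 - 2)*(-⅚) = -1558*(-⅚) = 3895/3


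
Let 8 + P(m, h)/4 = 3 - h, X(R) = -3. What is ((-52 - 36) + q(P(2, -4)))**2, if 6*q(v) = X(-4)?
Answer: 31329/4 ≈ 7832.3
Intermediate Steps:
P(m, h) = -20 - 4*h (P(m, h) = -32 + 4*(3 - h) = -32 + (12 - 4*h) = -20 - 4*h)
q(v) = -1/2 (q(v) = (1/6)*(-3) = -1/2)
((-52 - 36) + q(P(2, -4)))**2 = ((-52 - 36) - 1/2)**2 = (-88 - 1/2)**2 = (-177/2)**2 = 31329/4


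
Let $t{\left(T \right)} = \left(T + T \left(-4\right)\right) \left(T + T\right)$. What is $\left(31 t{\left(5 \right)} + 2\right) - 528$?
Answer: $-5176$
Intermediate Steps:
$t{\left(T \right)} = - 6 T^{2}$ ($t{\left(T \right)} = \left(T - 4 T\right) 2 T = - 3 T 2 T = - 6 T^{2}$)
$\left(31 t{\left(5 \right)} + 2\right) - 528 = \left(31 \left(- 6 \cdot 5^{2}\right) + 2\right) - 528 = \left(31 \left(\left(-6\right) 25\right) + 2\right) - 528 = \left(31 \left(-150\right) + 2\right) - 528 = \left(-4650 + 2\right) - 528 = -4648 - 528 = -5176$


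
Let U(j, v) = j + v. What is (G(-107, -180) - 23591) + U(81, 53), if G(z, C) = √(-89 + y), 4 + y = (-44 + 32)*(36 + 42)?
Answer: -23457 + 7*I*√21 ≈ -23457.0 + 32.078*I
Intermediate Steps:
y = -940 (y = -4 + (-44 + 32)*(36 + 42) = -4 - 12*78 = -4 - 936 = -940)
G(z, C) = 7*I*√21 (G(z, C) = √(-89 - 940) = √(-1029) = 7*I*√21)
(G(-107, -180) - 23591) + U(81, 53) = (7*I*√21 - 23591) + (81 + 53) = (-23591 + 7*I*√21) + 134 = -23457 + 7*I*√21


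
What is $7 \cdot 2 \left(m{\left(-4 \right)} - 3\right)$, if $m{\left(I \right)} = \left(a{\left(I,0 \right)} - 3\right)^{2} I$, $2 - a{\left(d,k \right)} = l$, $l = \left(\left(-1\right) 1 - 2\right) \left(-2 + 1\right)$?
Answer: $-938$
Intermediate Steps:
$l = 3$ ($l = \left(-1 - 2\right) \left(-1\right) = \left(-3\right) \left(-1\right) = 3$)
$a{\left(d,k \right)} = -1$ ($a{\left(d,k \right)} = 2 - 3 = -1$)
$m{\left(I \right)} = 16 I$ ($m{\left(I \right)} = \left(-1 - 3\right)^{2} I = \left(-4\right)^{2} I = 16 I$)
$7 \cdot 2 \left(m{\left(-4 \right)} - 3\right) = 7 \cdot 2 \left(16 \left(-4\right) - 3\right) = 7 \cdot 2 \left(-64 - 3\right) = 7 \cdot 2 \left(-67\right) = 7 \left(-134\right) = -938$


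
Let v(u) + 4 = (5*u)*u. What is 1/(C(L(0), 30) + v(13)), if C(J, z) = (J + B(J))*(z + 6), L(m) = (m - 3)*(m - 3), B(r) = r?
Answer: 1/1489 ≈ 0.00067159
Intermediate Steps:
v(u) = -4 + 5*u² (v(u) = -4 + (5*u)*u = -4 + 5*u²)
L(m) = (-3 + m)² (L(m) = (-3 + m)*(-3 + m) = (-3 + m)²)
C(J, z) = 2*J*(6 + z) (C(J, z) = (J + J)*(z + 6) = (2*J)*(6 + z) = 2*J*(6 + z))
1/(C(L(0), 30) + v(13)) = 1/(2*(-3 + 0)²*(6 + 30) + (-4 + 5*13²)) = 1/(2*(-3)²*36 + (-4 + 5*169)) = 1/(2*9*36 + (-4 + 845)) = 1/(648 + 841) = 1/1489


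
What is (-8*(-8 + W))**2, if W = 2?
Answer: 2304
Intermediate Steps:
(-8*(-8 + W))**2 = (-8*(-8 + 2))**2 = (-8*(-6))**2 = 48**2 = 2304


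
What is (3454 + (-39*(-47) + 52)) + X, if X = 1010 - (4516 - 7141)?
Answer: 8974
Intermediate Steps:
X = 3635 (X = 1010 - 1*(-2625) = 1010 + 2625 = 3635)
(3454 + (-39*(-47) + 52)) + X = (3454 + (-39*(-47) + 52)) + 3635 = (3454 + (1833 + 52)) + 3635 = (3454 + 1885) + 3635 = 5339 + 3635 = 8974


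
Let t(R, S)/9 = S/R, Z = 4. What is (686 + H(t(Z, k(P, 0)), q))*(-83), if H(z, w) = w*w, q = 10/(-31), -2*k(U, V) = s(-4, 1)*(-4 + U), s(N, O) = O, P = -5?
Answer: -54725718/961 ≈ -56947.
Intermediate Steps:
k(U, V) = 2 - U/2 (k(U, V) = -(-4 + U)/2 = 2 - U/2)
q = -10/31 (q = 10*(-1/31) = -10/31 ≈ -0.32258)
t(R, S) = 9*S/R (t(R, S) = 9*(S/R) = 9*S/R)
H(z, w) = w²
(686 + H(t(Z, k(P, 0)), q))*(-83) = (686 + (-10/31)²)*(-83) = (686 + 100/961)*(-83) = (659346/961)*(-83) = -54725718/961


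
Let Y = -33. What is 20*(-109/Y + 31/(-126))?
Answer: 42370/693 ≈ 61.140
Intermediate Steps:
20*(-109/Y + 31/(-126)) = 20*(-109/(-33) + 31/(-126)) = 20*(-109*(-1/33) + 31*(-1/126)) = 20*(109/33 - 31/126) = 20*(4237/1386) = 42370/693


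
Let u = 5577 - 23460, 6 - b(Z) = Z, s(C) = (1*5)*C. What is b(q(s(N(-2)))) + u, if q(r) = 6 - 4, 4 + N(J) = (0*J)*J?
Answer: -17879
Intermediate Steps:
N(J) = -4 (N(J) = -4 + (0*J)*J = -4 + 0*J = -4 + 0 = -4)
s(C) = 5*C
q(r) = 2
b(Z) = 6 - Z
u = -17883
b(q(s(N(-2)))) + u = (6 - 1*2) - 17883 = (6 - 2) - 17883 = 4 - 17883 = -17879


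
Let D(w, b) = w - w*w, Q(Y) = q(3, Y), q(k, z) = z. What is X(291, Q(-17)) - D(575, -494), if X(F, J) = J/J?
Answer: 330051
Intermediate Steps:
Q(Y) = Y
X(F, J) = 1
D(w, b) = w - w**2
X(291, Q(-17)) - D(575, -494) = 1 - 575*(1 - 1*575) = 1 - 575*(1 - 575) = 1 - 575*(-574) = 1 - 1*(-330050) = 1 + 330050 = 330051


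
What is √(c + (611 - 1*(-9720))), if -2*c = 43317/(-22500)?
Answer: √103319626/100 ≈ 101.65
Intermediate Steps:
c = 4813/5000 (c = -43317/(2*(-22500)) = -43317*(-1)/(2*22500) = -½*(-4813/2500) = 4813/5000 ≈ 0.96260)
√(c + (611 - 1*(-9720))) = √(4813/5000 + (611 - 1*(-9720))) = √(4813/5000 + (611 + 9720)) = √(4813/5000 + 10331) = √(51659813/5000) = √103319626/100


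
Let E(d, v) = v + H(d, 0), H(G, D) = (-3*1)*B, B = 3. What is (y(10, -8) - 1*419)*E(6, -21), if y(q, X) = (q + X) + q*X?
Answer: 14910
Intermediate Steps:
H(G, D) = -9 (H(G, D) = -3*1*3 = -3*3 = -9)
E(d, v) = -9 + v (E(d, v) = v - 9 = -9 + v)
y(q, X) = X + q + X*q (y(q, X) = (X + q) + X*q = X + q + X*q)
(y(10, -8) - 1*419)*E(6, -21) = ((-8 + 10 - 8*10) - 1*419)*(-9 - 21) = ((-8 + 10 - 80) - 419)*(-30) = (-78 - 419)*(-30) = -497*(-30) = 14910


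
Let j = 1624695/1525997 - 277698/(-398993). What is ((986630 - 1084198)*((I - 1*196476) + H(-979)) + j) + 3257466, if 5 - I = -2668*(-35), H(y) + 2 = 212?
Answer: 17208240021692095242675/608862121021 ≈ 2.8263e+10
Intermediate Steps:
H(y) = 210 (H(y) = -2 + 212 = 210)
j = 1072008247041/608862121021 (j = 1624695*(1/1525997) - 277698*(-1/398993) = 1624695/1525997 + 277698/398993 = 1072008247041/608862121021 ≈ 1.7607)
I = -93375 (I = 5 - (-2668)*(-35) = 5 - 1*93380 = 5 - 93380 = -93375)
((986630 - 1084198)*((I - 1*196476) + H(-979)) + j) + 3257466 = ((986630 - 1084198)*((-93375 - 1*196476) + 210) + 1072008247041/608862121021) + 3257466 = (-97568*((-93375 - 196476) + 210) + 1072008247041/608862121021) + 3257466 = (-97568*(-289851 + 210) + 1072008247041/608862121021) + 3257466 = (-97568*(-289641) + 1072008247041/608862121021) + 3257466 = (28259693088 + 1072008247041/608862121021) + 3257466 = 17206256674034181449889/608862121021 + 3257466 = 17208240021692095242675/608862121021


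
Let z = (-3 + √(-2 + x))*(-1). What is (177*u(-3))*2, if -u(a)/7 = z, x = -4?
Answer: -7434 + 2478*I*√6 ≈ -7434.0 + 6069.8*I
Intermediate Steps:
z = 3 - I*√6 (z = (-3 + √(-2 - 4))*(-1) = (-3 + √(-6))*(-1) = (-3 + I*√6)*(-1) = 3 - I*√6 ≈ 3.0 - 2.4495*I)
u(a) = -21 + 7*I*√6 (u(a) = -7*(3 - I*√6) = -21 + 7*I*√6)
(177*u(-3))*2 = (177*(-21 + 7*I*√6))*2 = (-3717 + 1239*I*√6)*2 = -7434 + 2478*I*√6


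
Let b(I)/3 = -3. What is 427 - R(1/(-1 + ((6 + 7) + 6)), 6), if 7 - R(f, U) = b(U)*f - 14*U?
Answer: 671/2 ≈ 335.50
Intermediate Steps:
b(I) = -9 (b(I) = 3*(-3) = -9)
R(f, U) = 7 + 9*f + 14*U (R(f, U) = 7 - (-9*f - 14*U) = 7 - (-14*U - 9*f) = 7 + (9*f + 14*U) = 7 + 9*f + 14*U)
427 - R(1/(-1 + ((6 + 7) + 6)), 6) = 427 - (7 + 9/(-1 + ((6 + 7) + 6)) + 14*6) = 427 - (7 + 9/(-1 + (13 + 6)) + 84) = 427 - (7 + 9/(-1 + 19) + 84) = 427 - (7 + 9/18 + 84) = 427 - (7 + 9*(1/18) + 84) = 427 - (7 + 1/2 + 84) = 427 - 1*183/2 = 427 - 183/2 = 671/2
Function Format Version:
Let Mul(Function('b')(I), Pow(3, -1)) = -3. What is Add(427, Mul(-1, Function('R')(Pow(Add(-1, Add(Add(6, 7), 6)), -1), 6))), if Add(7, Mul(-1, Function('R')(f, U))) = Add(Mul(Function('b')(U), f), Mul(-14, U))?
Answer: Rational(671, 2) ≈ 335.50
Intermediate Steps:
Function('b')(I) = -9 (Function('b')(I) = Mul(3, -3) = -9)
Function('R')(f, U) = Add(7, Mul(9, f), Mul(14, U)) (Function('R')(f, U) = Add(7, Mul(-1, Add(Mul(-9, f), Mul(-14, U)))) = Add(7, Mul(-1, Add(Mul(-14, U), Mul(-9, f)))) = Add(7, Add(Mul(9, f), Mul(14, U))) = Add(7, Mul(9, f), Mul(14, U)))
Add(427, Mul(-1, Function('R')(Pow(Add(-1, Add(Add(6, 7), 6)), -1), 6))) = Add(427, Mul(-1, Add(7, Mul(9, Pow(Add(-1, Add(Add(6, 7), 6)), -1)), Mul(14, 6)))) = Add(427, Mul(-1, Add(7, Mul(9, Pow(Add(-1, Add(13, 6)), -1)), 84))) = Add(427, Mul(-1, Add(7, Mul(9, Pow(Add(-1, 19), -1)), 84))) = Add(427, Mul(-1, Add(7, Mul(9, Pow(18, -1)), 84))) = Add(427, Mul(-1, Add(7, Mul(9, Rational(1, 18)), 84))) = Add(427, Mul(-1, Add(7, Rational(1, 2), 84))) = Add(427, Mul(-1, Rational(183, 2))) = Add(427, Rational(-183, 2)) = Rational(671, 2)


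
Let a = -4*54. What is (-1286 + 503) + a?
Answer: -999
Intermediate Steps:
a = -216
(-1286 + 503) + a = (-1286 + 503) - 216 = -783 - 216 = -999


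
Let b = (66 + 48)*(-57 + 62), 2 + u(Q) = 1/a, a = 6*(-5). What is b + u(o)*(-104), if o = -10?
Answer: 11722/15 ≈ 781.47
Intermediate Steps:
a = -30
u(Q) = -61/30 (u(Q) = -2 + 1/(-30) = -2 - 1/30 = -61/30)
b = 570 (b = 114*5 = 570)
b + u(o)*(-104) = 570 - 61/30*(-104) = 570 + 3172/15 = 11722/15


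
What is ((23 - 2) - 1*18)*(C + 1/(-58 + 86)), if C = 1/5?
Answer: 99/140 ≈ 0.70714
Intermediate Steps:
C = 1/5 ≈ 0.20000
((23 - 2) - 1*18)*(C + 1/(-58 + 86)) = ((23 - 2) - 1*18)*(1/5 + 1/(-58 + 86)) = (21 - 18)*(1/5 + 1/28) = 3*(1/5 + 1/28) = 3*(33/140) = 99/140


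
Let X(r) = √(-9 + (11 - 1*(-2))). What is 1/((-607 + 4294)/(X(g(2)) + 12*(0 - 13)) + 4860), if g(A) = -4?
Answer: 154/744753 ≈ 0.00020678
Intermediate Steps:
X(r) = 2 (X(r) = √(-9 + (11 + 2)) = √(-9 + 13) = √4 = 2)
1/((-607 + 4294)/(X(g(2)) + 12*(0 - 13)) + 4860) = 1/((-607 + 4294)/(2 + 12*(0 - 13)) + 4860) = 1/(3687/(2 + 12*(-13)) + 4860) = 1/(3687/(2 - 156) + 4860) = 1/(3687/(-154) + 4860) = 1/(3687*(-1/154) + 4860) = 1/(-3687/154 + 4860) = 1/(744753/154) = 154/744753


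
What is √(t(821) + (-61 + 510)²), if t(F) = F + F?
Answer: 19*√563 ≈ 450.82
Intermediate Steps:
t(F) = 2*F
√(t(821) + (-61 + 510)²) = √(2*821 + (-61 + 510)²) = √(1642 + 449²) = √(1642 + 201601) = √203243 = 19*√563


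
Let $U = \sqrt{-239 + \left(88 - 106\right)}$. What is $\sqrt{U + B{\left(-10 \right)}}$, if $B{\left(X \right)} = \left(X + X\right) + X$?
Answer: $\sqrt{-30 + i \sqrt{257}} \approx 1.4168 + 5.6575 i$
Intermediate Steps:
$B{\left(X \right)} = 3 X$ ($B{\left(X \right)} = 2 X + X = 3 X$)
$U = i \sqrt{257}$ ($U = \sqrt{-239 - 18} = \sqrt{-257} = i \sqrt{257} \approx 16.031 i$)
$\sqrt{U + B{\left(-10 \right)}} = \sqrt{i \sqrt{257} + 3 \left(-10\right)} = \sqrt{i \sqrt{257} - 30} = \sqrt{-30 + i \sqrt{257}}$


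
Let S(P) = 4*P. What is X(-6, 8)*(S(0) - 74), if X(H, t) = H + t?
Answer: -148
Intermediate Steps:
X(-6, 8)*(S(0) - 74) = (-6 + 8)*(4*0 - 74) = 2*(0 - 74) = 2*(-74) = -148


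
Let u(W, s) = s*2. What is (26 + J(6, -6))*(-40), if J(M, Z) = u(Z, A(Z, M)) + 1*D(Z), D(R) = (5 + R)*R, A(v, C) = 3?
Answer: -1520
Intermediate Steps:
D(R) = R*(5 + R)
u(W, s) = 2*s
J(M, Z) = 6 + Z*(5 + Z) (J(M, Z) = 2*3 + 1*(Z*(5 + Z)) = 6 + Z*(5 + Z))
(26 + J(6, -6))*(-40) = (26 + (6 - 6*(5 - 6)))*(-40) = (26 + (6 - 6*(-1)))*(-40) = (26 + (6 + 6))*(-40) = (26 + 12)*(-40) = 38*(-40) = -1520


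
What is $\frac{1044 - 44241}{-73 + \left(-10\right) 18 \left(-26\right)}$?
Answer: $- \frac{2541}{271} \approx -9.3764$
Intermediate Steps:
$\frac{1044 - 44241}{-73 + \left(-10\right) 18 \left(-26\right)} = - \frac{43197}{-73 - -4680} = - \frac{43197}{-73 + 4680} = - \frac{43197}{4607} = \left(-43197\right) \frac{1}{4607} = - \frac{2541}{271}$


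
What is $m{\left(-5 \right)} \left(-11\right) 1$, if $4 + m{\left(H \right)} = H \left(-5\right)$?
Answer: $-231$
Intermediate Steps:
$m{\left(H \right)} = -4 - 5 H$ ($m{\left(H \right)} = -4 + H \left(-5\right) = -4 - 5 H$)
$m{\left(-5 \right)} \left(-11\right) 1 = \left(-4 - -25\right) \left(-11\right) 1 = \left(-4 + 25\right) \left(-11\right) 1 = 21 \left(-11\right) 1 = \left(-231\right) 1 = -231$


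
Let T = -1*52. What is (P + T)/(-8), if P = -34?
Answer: 43/4 ≈ 10.750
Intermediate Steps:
T = -52
(P + T)/(-8) = (-34 - 52)/(-8) = -1/8*(-86) = 43/4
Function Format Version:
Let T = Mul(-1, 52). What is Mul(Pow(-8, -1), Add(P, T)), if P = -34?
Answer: Rational(43, 4) ≈ 10.750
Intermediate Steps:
T = -52
Mul(Pow(-8, -1), Add(P, T)) = Mul(Pow(-8, -1), Add(-34, -52)) = Mul(Rational(-1, 8), -86) = Rational(43, 4)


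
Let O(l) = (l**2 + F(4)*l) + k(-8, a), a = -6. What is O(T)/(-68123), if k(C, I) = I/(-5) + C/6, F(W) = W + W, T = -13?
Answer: -973/1021845 ≈ -0.00095220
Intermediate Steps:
F(W) = 2*W
k(C, I) = -I/5 + C/6 (k(C, I) = I*(-1/5) + C*(1/6) = -I/5 + C/6)
O(l) = -2/15 + l**2 + 8*l (O(l) = (l**2 + (2*4)*l) + (-1/5*(-6) + (1/6)*(-8)) = (l**2 + 8*l) + (6/5 - 4/3) = (l**2 + 8*l) - 2/15 = -2/15 + l**2 + 8*l)
O(T)/(-68123) = (-2/15 + (-13)**2 + 8*(-13))/(-68123) = (-2/15 + 169 - 104)*(-1/68123) = (973/15)*(-1/68123) = -973/1021845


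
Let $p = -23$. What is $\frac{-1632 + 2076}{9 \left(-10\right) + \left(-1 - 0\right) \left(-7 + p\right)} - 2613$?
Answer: $- \frac{13102}{5} \approx -2620.4$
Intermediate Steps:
$\frac{-1632 + 2076}{9 \left(-10\right) + \left(-1 - 0\right) \left(-7 + p\right)} - 2613 = \frac{-1632 + 2076}{9 \left(-10\right) + \left(-1 - 0\right) \left(-7 - 23\right)} - 2613 = \frac{444}{-90 + \left(-1 + 0\right) \left(-30\right)} - 2613 = \frac{444}{-90 - -30} - 2613 = \frac{444}{-90 + 30} - 2613 = \frac{444}{-60} - 2613 = 444 \left(- \frac{1}{60}\right) - 2613 = - \frac{37}{5} - 2613 = - \frac{13102}{5}$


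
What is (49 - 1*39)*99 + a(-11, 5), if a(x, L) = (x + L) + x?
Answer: 973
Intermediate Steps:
a(x, L) = L + 2*x (a(x, L) = (L + x) + x = L + 2*x)
(49 - 1*39)*99 + a(-11, 5) = (49 - 1*39)*99 + (5 + 2*(-11)) = (49 - 39)*99 + (5 - 22) = 10*99 - 17 = 990 - 17 = 973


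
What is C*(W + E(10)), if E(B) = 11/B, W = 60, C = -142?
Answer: -43381/5 ≈ -8676.2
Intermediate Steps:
C*(W + E(10)) = -142*(60 + 11/10) = -142*611/10 = -43381/5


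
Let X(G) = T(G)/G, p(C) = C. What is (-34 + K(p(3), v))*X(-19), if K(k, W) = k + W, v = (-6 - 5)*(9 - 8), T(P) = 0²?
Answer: 0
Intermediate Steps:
T(P) = 0
v = -11 (v = -11*1 = -11)
X(G) = 0 (X(G) = 0/G = 0)
K(k, W) = W + k
(-34 + K(p(3), v))*X(-19) = (-34 + (-11 + 3))*0 = (-34 - 8)*0 = -42*0 = 0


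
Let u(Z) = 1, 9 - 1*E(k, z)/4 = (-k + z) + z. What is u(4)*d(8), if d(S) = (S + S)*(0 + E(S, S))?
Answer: 64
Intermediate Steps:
E(k, z) = 36 - 8*z + 4*k (E(k, z) = 36 - 4*((-k + z) + z) = 36 - 4*((z - k) + z) = 36 - 4*(-k + 2*z) = 36 + (-8*z + 4*k) = 36 - 8*z + 4*k)
d(S) = 2*S*(36 - 4*S) (d(S) = (S + S)*(0 + (36 - 8*S + 4*S)) = (2*S)*(0 + (36 - 4*S)) = (2*S)*(36 - 4*S) = 2*S*(36 - 4*S))
u(4)*d(8) = 1*(8*8*(9 - 1*8)) = 1*(8*8*(9 - 8)) = 1*(8*8*1) = 1*64 = 64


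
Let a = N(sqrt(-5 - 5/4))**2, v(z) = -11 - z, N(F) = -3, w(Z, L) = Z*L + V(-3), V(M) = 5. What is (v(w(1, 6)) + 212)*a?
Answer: 1710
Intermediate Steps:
w(Z, L) = 5 + L*Z (w(Z, L) = Z*L + 5 = L*Z + 5 = 5 + L*Z)
a = 9 (a = (-3)**2 = 9)
(v(w(1, 6)) + 212)*a = ((-11 - (5 + 6*1)) + 212)*9 = ((-11 - (5 + 6)) + 212)*9 = ((-11 - 1*11) + 212)*9 = ((-11 - 11) + 212)*9 = (-22 + 212)*9 = 190*9 = 1710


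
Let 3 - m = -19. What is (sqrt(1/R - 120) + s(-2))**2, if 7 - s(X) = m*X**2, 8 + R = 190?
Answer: (14742 - I*sqrt(3974698))**2/33124 ≈ 6441.0 - 1774.6*I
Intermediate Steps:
m = 22 (m = 3 - 1*(-19) = 3 + 19 = 22)
R = 182 (R = -8 + 190 = 182)
s(X) = 7 - 22*X**2
(sqrt(1/R - 120) + s(-2))**2 = (sqrt(1/182 - 120) + (7 - 22*(-2)**2))**2 = (sqrt(1/182 - 120) + (7 - 22*4))**2 = (sqrt(-21839/182) + (7 - 88))**2 = (I*sqrt(3974698)/182 - 81)**2 = (-81 + I*sqrt(3974698)/182)**2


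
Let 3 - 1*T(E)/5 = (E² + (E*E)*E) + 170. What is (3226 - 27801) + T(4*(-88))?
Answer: 217426110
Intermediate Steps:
T(E) = -835 - 5*E² - 5*E³ (T(E) = 15 - 5*((E² + (E*E)*E) + 170) = 15 - 5*((E² + E²*E) + 170) = 15 - 5*((E² + E³) + 170) = 15 - 5*(170 + E² + E³) = 15 + (-850 - 5*E² - 5*E³) = -835 - 5*E² - 5*E³)
(3226 - 27801) + T(4*(-88)) = (3226 - 27801) + (-835 - 5*(4*(-88))² - 5*(4*(-88))³) = -24575 + (-835 - 5*(-352)² - 5*(-352)³) = -24575 + (-835 - 5*123904 - 5*(-43614208)) = -24575 + (-835 - 619520 + 218071040) = -24575 + 217450685 = 217426110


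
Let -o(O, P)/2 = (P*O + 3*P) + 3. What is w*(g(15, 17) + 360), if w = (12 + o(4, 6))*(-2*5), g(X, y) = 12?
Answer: 290160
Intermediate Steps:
o(O, P) = -6 - 6*P - 2*O*P (o(O, P) = -2*((P*O + 3*P) + 3) = -2*((O*P + 3*P) + 3) = -2*((3*P + O*P) + 3) = -2*(3 + 3*P + O*P) = -6 - 6*P - 2*O*P)
w = 780 (w = (12 + (-6 - 6*6 - 2*4*6))*(-2*5) = (12 + (-6 - 36 - 48))*(-10) = (12 - 90)*(-10) = -78*(-10) = 780)
w*(g(15, 17) + 360) = 780*(12 + 360) = 780*372 = 290160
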